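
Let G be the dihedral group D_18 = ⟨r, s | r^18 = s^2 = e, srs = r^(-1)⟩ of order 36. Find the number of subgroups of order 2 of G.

|G| = 36 and 2 | 36, so subgroups of order 2 are possible by Lagrange.
The subgroups of order 2 are: {e, r^10s}; {e, r^11s}; {e, r^12s}; {e, r^13s}; … (19 in all).
So G has 19 subgroups of order 2.

19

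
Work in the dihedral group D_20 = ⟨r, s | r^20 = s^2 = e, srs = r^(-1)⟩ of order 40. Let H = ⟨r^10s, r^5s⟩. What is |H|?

8

|⟨r^10s⟩| = 2 and |⟨r^5s⟩| = 2, so |H| is a multiple of lcm(2, 2) = 2 and divides |G| = 40.
Closing under the operation: H = {e, r^5, r^10, r^15, s, r^5s, r^10s, r^15s}, so |H| = 8.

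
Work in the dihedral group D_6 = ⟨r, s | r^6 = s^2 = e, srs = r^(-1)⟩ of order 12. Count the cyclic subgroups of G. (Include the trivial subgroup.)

A cyclic subgroup of order d is generated by each of its φ(d) elements of order d, so the cyclic subgroups of order d number (#elements of order d)/φ(d).
Cyclic subgroups by order — order 1: 1; order 2: 7; order 3: 1; order 6: 1.
Total: 10.

10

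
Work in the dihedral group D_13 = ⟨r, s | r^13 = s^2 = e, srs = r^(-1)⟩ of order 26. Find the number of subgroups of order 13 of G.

1

|G| = 26 and 13 | 26, so subgroups of order 13 are possible by Lagrange.
The subgroups of order 13 are: {e, r, r^2, r^3, r^4, r^5, r^6, r^7, r^8, r^9, r^10, r^11, r^12}.
So G has 1 subgroup of order 13.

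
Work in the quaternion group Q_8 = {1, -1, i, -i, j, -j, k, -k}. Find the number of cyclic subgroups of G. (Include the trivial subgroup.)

Group the elements of G by the cyclic subgroup they generate; each cyclic subgroup of order d accounts for φ(d) elements.
Cyclic subgroups by order — order 1: 1; order 2: 1; order 4: 3.
Total: 5.

5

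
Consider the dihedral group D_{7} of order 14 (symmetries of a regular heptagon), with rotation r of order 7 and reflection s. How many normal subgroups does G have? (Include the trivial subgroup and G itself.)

3

G has 10 subgroups. Checking conjugation-invariance by order — order 1: 1/1 normal; order 2: 0/7 normal; order 7: 1/1 normal; order 14: 1/1 normal.
Total normal subgroups: 3.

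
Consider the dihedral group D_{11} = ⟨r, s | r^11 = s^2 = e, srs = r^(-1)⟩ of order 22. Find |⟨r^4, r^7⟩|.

|⟨r^4⟩| = 11 and |⟨r^7⟩| = 11, so |H| is a multiple of lcm(11, 11) = 11 and divides |G| = 22.
Closing under the operation: H = {e, r, r^2, r^3, r^4, r^5, r^6, r^7, r^8, r^9, r^10}, so |H| = 11.

11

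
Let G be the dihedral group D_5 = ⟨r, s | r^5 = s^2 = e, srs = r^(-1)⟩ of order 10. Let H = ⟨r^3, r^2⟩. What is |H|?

|⟨r^3⟩| = 5 and |⟨r^2⟩| = 5, so |H| is a multiple of lcm(5, 5) = 5 and divides |G| = 10.
Closing under the operation: H = {e, r, r^2, r^3, r^4}, so |H| = 5.

5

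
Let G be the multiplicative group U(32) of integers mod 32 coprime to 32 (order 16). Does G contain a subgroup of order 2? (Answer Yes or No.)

2 | 16. A subgroup of order 2 is {1, 15}.

Yes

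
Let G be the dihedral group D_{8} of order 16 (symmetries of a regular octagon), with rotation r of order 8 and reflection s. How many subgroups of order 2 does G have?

9

|G| = 16 and 2 | 16, so subgroups of order 2 are possible by Lagrange.
The subgroups of order 2 are: {e, r^2s}; {e, r^3s}; {e, r^4}; {e, r^4s}; … (9 in all).
So G has 9 subgroups of order 2.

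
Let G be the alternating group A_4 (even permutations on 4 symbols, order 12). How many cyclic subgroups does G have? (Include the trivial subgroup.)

8

A cyclic subgroup of order d is generated by each of its φ(d) elements of order d, so the cyclic subgroups of order d number (#elements of order d)/φ(d).
Cyclic subgroups by order — order 1: 1; order 2: 3; order 3: 4.
Total: 8.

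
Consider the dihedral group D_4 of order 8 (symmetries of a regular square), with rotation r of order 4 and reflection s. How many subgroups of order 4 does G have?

|G| = 8 and 4 | 8, so subgroups of order 4 are possible by Lagrange.
The subgroups of order 4 are: {e, r, r^2, r^3}; {e, r^2, s, r^2s}; {e, r^2, rs, r^3s}.
So G has 3 subgroups of order 4.

3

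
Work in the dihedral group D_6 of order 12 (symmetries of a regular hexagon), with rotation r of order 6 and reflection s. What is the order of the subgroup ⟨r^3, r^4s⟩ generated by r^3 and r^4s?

4

|⟨r^3⟩| = 2 and |⟨r^4s⟩| = 2, so |H| is a multiple of lcm(2, 2) = 2 and divides |G| = 12.
Closing under the operation: H = {e, r^3, rs, r^4s}, so |H| = 4.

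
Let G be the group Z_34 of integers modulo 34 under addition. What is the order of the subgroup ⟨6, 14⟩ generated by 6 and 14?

|⟨6⟩| = 17 and |⟨14⟩| = 17, so |H| is a multiple of lcm(17, 17) = 17 and divides |G| = 34.
Closing under the operation: H = {0, 2, 4, 6, 8, 10, 12, 14, 16, 18, 20, 22, 24, 26, 28, 30, 32}, so |H| = 17.

17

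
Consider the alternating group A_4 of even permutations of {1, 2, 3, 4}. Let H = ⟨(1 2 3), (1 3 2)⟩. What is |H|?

3

|⟨(1 2 3)⟩| = 3 and |⟨(1 3 2)⟩| = 3, so |H| is a multiple of lcm(3, 3) = 3 and divides |G| = 12.
Closing under the operation: H = {e, (1 2 3), (1 3 2)}, so |H| = 3.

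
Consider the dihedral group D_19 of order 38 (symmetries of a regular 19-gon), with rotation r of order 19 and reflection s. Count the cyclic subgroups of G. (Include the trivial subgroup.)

21

Group the elements of G by the cyclic subgroup they generate; each cyclic subgroup of order d accounts for φ(d) elements.
Cyclic subgroups by order — order 1: 1; order 2: 19; order 19: 1.
Total: 21.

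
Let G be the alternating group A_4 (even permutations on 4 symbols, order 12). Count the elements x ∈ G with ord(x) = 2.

The elements of order 2 are: (1 2)(3 4), (1 3)(2 4), (1 4)(2 3).
That's 3.

3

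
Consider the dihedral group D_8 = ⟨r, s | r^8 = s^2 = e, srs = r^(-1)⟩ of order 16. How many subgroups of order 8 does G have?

3

|G| = 16 and 8 | 16, so subgroups of order 8 are possible by Lagrange.
The subgroups of order 8 are: {e, r, r^2, r^3, r^4, r^5, r^6, r^7}; {e, r^2, r^4, r^6, s, r^2s, r^4s, r^6s}; {e, r^2, r^4, r^6, rs, r^3s, r^5s, r^7s}.
So G has 3 subgroups of order 8.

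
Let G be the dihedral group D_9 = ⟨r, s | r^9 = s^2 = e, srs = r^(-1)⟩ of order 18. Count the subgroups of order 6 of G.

3

|G| = 18 and 6 | 18, so subgroups of order 6 are possible by Lagrange.
The subgroups of order 6 are: {e, r^3, r^6, r^2s, r^5s, r^8s}; {e, r^3, r^6, s, r^3s, r^6s}; {e, r^3, r^6, rs, r^4s, r^7s}.
So G has 3 subgroups of order 6.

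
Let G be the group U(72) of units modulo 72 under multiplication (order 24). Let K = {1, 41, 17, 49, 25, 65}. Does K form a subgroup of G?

Yes

|K| = 6 divides |G| = 24, consistent with Lagrange.
K contains the identity, every element's inverse is in K, and K is closed under ·: it is a subgroup.
In fact K = ⟨65⟩.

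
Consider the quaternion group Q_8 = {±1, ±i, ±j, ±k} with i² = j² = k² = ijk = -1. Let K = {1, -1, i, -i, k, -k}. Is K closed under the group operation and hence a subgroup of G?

No

|K| = 6 does not divide |G| = 8, so by Lagrange K is not a subgroup.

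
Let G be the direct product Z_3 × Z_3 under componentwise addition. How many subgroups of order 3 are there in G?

|G| = 9 and 3 | 9, so subgroups of order 3 are possible by Lagrange.
The subgroups of order 3 are: {(0,0), (0,1), (0,2)}; {(0,0), (1,0), (2,0)}; {(0,0), (1,1), (2,2)}; {(0,0), (1,2), (2,1)}.
So G has 4 subgroups of order 3.

4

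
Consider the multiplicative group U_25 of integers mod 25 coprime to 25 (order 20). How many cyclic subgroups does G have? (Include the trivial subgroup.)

A cyclic subgroup of order d is generated by each of its φ(d) elements of order d, so the cyclic subgroups of order d number (#elements of order d)/φ(d).
Cyclic subgroups by order — order 1: 1; order 2: 1; order 4: 1; order 5: 1; order 10: 1; order 20: 1.
Total: 6.

6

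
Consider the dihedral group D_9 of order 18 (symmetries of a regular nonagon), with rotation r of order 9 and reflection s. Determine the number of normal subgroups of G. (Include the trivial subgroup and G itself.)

G has 16 subgroups. Checking conjugation-invariance by order — order 1: 1/1 normal; order 2: 0/9 normal; order 3: 1/1 normal; order 6: 0/3 normal; order 9: 1/1 normal; order 18: 1/1 normal.
Total normal subgroups: 4.

4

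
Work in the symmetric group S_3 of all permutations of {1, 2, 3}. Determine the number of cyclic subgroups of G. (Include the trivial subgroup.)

A cyclic subgroup of order d is generated by each of its φ(d) elements of order d, so the cyclic subgroups of order d number (#elements of order d)/φ(d).
Cyclic subgroups by order — order 1: 1; order 2: 3; order 3: 1.
Total: 5.

5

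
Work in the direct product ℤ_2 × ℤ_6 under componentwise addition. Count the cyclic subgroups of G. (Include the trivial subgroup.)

Group the elements of G by the cyclic subgroup they generate; each cyclic subgroup of order d accounts for φ(d) elements.
Cyclic subgroups by order — order 1: 1; order 2: 3; order 3: 1; order 6: 3.
Total: 8.

8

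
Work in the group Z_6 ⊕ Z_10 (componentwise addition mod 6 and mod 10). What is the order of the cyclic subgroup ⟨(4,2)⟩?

The order of (4,2) in Z_6 × Z_10 is lcm(ord(4) in Z_6, ord(2) in Z_10).
ord(4) = 3 and ord(2) = 5, so |⟨(4,2)⟩| = lcm(3, 5) = 15.

15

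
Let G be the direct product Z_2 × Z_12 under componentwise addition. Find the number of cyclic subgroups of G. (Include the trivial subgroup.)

A cyclic subgroup of order d is generated by each of its φ(d) elements of order d, so the cyclic subgroups of order d number (#elements of order d)/φ(d).
Cyclic subgroups by order — order 1: 1; order 2: 3; order 3: 1; order 4: 2; order 6: 3; order 12: 2.
Total: 12.

12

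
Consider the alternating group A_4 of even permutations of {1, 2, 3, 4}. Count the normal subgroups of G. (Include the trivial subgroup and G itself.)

3

G has 10 subgroups. Checking conjugation-invariance by order — order 1: 1/1 normal; order 2: 0/3 normal; order 3: 0/4 normal; order 4: 1/1 normal; order 12: 1/1 normal.
Total normal subgroups: 3.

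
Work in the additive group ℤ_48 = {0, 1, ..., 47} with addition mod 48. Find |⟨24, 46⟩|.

|⟨24⟩| = 2 and |⟨46⟩| = 24, so |H| is a multiple of lcm(2, 24) = 24 and divides |G| = 48.
Closing under the operation: H = {0, 2, 4, 6, 8, 10, 12, 14, 16, 18, 20, 22, 24, 26, 28, 30, 32, 34, 36, 38, 40, 42, 44, 46}, so |H| = 24.

24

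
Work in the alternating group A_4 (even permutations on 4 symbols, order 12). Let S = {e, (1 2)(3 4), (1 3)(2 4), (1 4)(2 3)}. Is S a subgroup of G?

|S| = 4 divides |G| = 12, consistent with Lagrange.
S contains the identity, every element's inverse is in S, and S is closed under ∘: it is a subgroup.

Yes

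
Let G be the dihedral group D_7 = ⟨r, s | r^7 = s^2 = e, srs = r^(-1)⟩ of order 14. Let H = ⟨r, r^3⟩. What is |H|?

7

|⟨r⟩| = 7 and |⟨r^3⟩| = 7, so |H| is a multiple of lcm(7, 7) = 7 and divides |G| = 14.
Closing under the operation: H = {e, r, r^2, r^3, r^4, r^5, r^6}, so |H| = 7.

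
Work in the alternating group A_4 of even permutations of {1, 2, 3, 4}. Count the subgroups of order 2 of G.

3

|G| = 12 and 2 | 12, so subgroups of order 2 are possible by Lagrange.
The subgroups of order 2 are: {e, (1 2)(3 4)}; {e, (1 3)(2 4)}; {e, (1 4)(2 3)}.
So G has 3 subgroups of order 2.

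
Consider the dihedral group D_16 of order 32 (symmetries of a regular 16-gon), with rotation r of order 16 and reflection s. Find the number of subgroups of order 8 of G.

|G| = 32 and 8 | 32, so subgroups of order 8 are possible by Lagrange.
The subgroups of order 8 are: {e, r^2, r^4, r^6, r^8, r^10, r^12, r^14}; {e, r^4, r^8, r^12, r^2s, r^6s, r^10s, r^14s}; {e, r^4, r^8, r^12, r^3s, r^7s, r^11s, r^15s}; {e, r^4, r^8, r^12, s, r^4s, r^8s, r^12s}; … (5 in all).
So G has 5 subgroups of order 8.

5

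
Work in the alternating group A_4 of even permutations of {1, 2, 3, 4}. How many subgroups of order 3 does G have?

|G| = 12 and 3 | 12, so subgroups of order 3 are possible by Lagrange.
The subgroups of order 3 are: {e, (1 2 3), (1 3 2)}; {e, (1 2 4), (1 4 2)}; {e, (1 3 4), (1 4 3)}; {e, (2 3 4), (2 4 3)}.
So G has 4 subgroups of order 3.

4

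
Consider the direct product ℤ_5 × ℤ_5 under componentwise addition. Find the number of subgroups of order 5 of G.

|G| = 25 and 5 | 25, so subgroups of order 5 are possible by Lagrange.
The subgroups of order 5 are: {(0,0), (0,1), (0,2), (0,3), (0,4)}; {(0,0), (1,0), (2,0), (3,0), (4,0)}; {(0,0), (1,1), (2,2), (3,3), (4,4)}; {(0,0), (1,2), (2,4), (3,1), (4,3)}; … (6 in all).
So G has 6 subgroups of order 5.

6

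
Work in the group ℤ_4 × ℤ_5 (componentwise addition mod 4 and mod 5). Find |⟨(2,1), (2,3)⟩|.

10

|⟨(2,1)⟩| = 10 and |⟨(2,3)⟩| = 10, so |H| is a multiple of lcm(10, 10) = 10 and divides |G| = 20.
Closing under the operation: H = {(0,0), (0,1), (0,2), (0,3), (0,4), (2,0), (2,1), (2,2), (2,3), (2,4)}, so |H| = 10.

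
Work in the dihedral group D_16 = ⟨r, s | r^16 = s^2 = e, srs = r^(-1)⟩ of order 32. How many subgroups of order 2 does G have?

17

|G| = 32 and 2 | 32, so subgroups of order 2 are possible by Lagrange.
The subgroups of order 2 are: {e, r^10s}; {e, r^11s}; {e, r^12s}; {e, r^13s}; … (17 in all).
So G has 17 subgroups of order 2.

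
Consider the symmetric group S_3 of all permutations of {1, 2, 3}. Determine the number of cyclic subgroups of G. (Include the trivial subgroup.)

A cyclic subgroup of order d is generated by each of its φ(d) elements of order d, so the cyclic subgroups of order d number (#elements of order d)/φ(d).
Cyclic subgroups by order — order 1: 1; order 2: 3; order 3: 1.
Total: 5.

5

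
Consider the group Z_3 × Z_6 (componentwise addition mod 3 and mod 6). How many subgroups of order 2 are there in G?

1

|G| = 18 and 2 | 18, so subgroups of order 2 are possible by Lagrange.
The subgroups of order 2 are: {(0,0), (0,3)}.
So G has 1 subgroup of order 2.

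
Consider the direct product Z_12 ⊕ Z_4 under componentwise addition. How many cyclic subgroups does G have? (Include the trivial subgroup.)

A cyclic subgroup of order d is generated by each of its φ(d) elements of order d, so the cyclic subgroups of order d number (#elements of order d)/φ(d).
Cyclic subgroups by order — order 1: 1; order 2: 3; order 3: 1; order 4: 6; order 6: 3; order 12: 6.
Total: 20.

20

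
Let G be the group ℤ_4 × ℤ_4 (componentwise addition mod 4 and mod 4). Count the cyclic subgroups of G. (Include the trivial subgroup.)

A cyclic subgroup of order d is generated by each of its φ(d) elements of order d, so the cyclic subgroups of order d number (#elements of order d)/φ(d).
Cyclic subgroups by order — order 1: 1; order 2: 3; order 4: 6.
Total: 10.

10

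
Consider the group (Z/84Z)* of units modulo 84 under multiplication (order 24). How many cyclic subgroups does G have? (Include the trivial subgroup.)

16

A cyclic subgroup of order d is generated by each of its φ(d) elements of order d, so the cyclic subgroups of order d number (#elements of order d)/φ(d).
Cyclic subgroups by order — order 1: 1; order 2: 7; order 3: 1; order 6: 7.
Total: 16.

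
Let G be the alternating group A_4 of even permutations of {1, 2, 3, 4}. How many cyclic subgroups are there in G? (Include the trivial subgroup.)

A cyclic subgroup of order d is generated by each of its φ(d) elements of order d, so the cyclic subgroups of order d number (#elements of order d)/φ(d).
Cyclic subgroups by order — order 1: 1; order 2: 3; order 3: 4.
Total: 8.

8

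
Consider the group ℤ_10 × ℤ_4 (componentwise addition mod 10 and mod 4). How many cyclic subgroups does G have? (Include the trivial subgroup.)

12

A cyclic subgroup of order d is generated by each of its φ(d) elements of order d, so the cyclic subgroups of order d number (#elements of order d)/φ(d).
Cyclic subgroups by order — order 1: 1; order 2: 3; order 4: 2; order 5: 1; order 10: 3; order 20: 2.
Total: 12.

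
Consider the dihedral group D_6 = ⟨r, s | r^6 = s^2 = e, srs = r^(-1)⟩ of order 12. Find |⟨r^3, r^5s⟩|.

|⟨r^3⟩| = 2 and |⟨r^5s⟩| = 2, so |H| is a multiple of lcm(2, 2) = 2 and divides |G| = 12.
Closing under the operation: H = {e, r^3, r^2s, r^5s}, so |H| = 4.

4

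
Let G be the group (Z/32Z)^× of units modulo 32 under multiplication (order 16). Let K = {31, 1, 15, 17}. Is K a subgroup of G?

Yes

|K| = 4 divides |G| = 16, consistent with Lagrange.
K contains the identity, every element's inverse is in K, and K is closed under ·: it is a subgroup.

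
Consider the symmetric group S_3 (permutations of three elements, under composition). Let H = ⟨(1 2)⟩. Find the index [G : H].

3

|⟨(1 2)⟩| = 2 and |G| = 6.
By Lagrange, [G : H] = |G|/|H| = 6/2 = 3.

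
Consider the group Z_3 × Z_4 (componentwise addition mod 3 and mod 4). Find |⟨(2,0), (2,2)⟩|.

|⟨(2,0)⟩| = 3 and |⟨(2,2)⟩| = 6, so |H| is a multiple of lcm(3, 6) = 6 and divides |G| = 12.
Closing under the operation: H = {(0,0), (0,2), (1,0), (1,2), (2,0), (2,2)}, so |H| = 6.

6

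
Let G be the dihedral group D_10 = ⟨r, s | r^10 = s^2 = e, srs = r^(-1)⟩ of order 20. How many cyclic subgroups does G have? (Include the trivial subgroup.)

14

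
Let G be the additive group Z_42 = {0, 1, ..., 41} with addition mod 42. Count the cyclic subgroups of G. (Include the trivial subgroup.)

Each element a generates a cyclic subgroup ⟨a⟩; distinct elements may generate the same one (a cyclic group of order d has φ(d) generators).
Cyclic subgroups by order — order 1: 1; order 2: 1; order 3: 1; order 6: 1; order 7: 1; order 14: 1; order 21: 1; order 42: 1.
Total: 8.

8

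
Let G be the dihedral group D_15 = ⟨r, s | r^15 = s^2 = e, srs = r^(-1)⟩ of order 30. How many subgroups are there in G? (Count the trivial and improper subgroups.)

|G| = 30, so by Lagrange every subgroup order divides 30. Divisors: 1, 2, 3, 5, 6, 10, 15, 30.
Subgroups by order — order 1: 1; order 2: 15; order 3: 1; order 5: 1; order 6: 5; order 10: 3; order 15: 1; order 30: 1.
Total: 1 + 15 + 1 + 1 + 5 + 3 + 1 + 1 = 28.

28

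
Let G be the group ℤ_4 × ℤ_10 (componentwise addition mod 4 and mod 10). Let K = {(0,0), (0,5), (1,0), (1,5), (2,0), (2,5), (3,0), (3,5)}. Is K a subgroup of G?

Yes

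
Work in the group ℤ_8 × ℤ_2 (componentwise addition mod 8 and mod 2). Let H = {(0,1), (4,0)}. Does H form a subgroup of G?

No

The identity (0,0) ∉ H, so H is not a subgroup.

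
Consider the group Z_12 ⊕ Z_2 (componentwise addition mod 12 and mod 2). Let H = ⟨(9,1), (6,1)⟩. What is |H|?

|⟨(9,1)⟩| = 4 and |⟨(6,1)⟩| = 2, so |H| is a multiple of lcm(4, 2) = 4 and divides |G| = 24.
Closing under the operation: H = {(0,0), (0,1), (3,0), (3,1), (6,0), (6,1), (9,0), (9,1)}, so |H| = 8.

8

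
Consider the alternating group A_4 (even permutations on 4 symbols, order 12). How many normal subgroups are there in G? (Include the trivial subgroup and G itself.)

3

G has 10 subgroups. Checking conjugation-invariance by order — order 1: 1/1 normal; order 2: 0/3 normal; order 3: 0/4 normal; order 4: 1/1 normal; order 12: 1/1 normal.
Total normal subgroups: 3.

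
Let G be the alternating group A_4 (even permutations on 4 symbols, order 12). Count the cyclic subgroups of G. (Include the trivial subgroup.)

8

A cyclic subgroup of order d is generated by each of its φ(d) elements of order d, so the cyclic subgroups of order d number (#elements of order d)/φ(d).
Cyclic subgroups by order — order 1: 1; order 2: 3; order 3: 4.
Total: 8.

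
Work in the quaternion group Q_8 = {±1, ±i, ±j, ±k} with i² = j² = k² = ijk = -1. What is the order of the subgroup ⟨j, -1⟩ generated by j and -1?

4

|⟨j⟩| = 4 and |⟨-1⟩| = 2, so |H| is a multiple of lcm(4, 2) = 4 and divides |G| = 8.
Closing under the operation: H = {1, -1, j, -j}, so |H| = 4.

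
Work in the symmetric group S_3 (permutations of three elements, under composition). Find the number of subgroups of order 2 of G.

|G| = 6 and 2 | 6, so subgroups of order 2 are possible by Lagrange.
The subgroups of order 2 are: {e, (1 2)}; {e, (1 3)}; {e, (2 3)}.
So G has 3 subgroups of order 2.

3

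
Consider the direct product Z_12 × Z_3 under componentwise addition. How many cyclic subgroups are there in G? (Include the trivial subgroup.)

Each element a generates a cyclic subgroup ⟨a⟩; distinct elements may generate the same one (a cyclic group of order d has φ(d) generators).
Cyclic subgroups by order — order 1: 1; order 2: 1; order 3: 4; order 4: 1; order 6: 4; order 12: 4.
Total: 15.

15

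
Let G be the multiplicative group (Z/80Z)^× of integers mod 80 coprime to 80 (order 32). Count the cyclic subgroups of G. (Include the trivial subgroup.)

20

A cyclic subgroup of order d is generated by each of its φ(d) elements of order d, so the cyclic subgroups of order d number (#elements of order d)/φ(d).
Cyclic subgroups by order — order 1: 1; order 2: 7; order 4: 12.
Total: 20.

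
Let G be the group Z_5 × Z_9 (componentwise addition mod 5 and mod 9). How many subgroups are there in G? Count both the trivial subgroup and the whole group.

6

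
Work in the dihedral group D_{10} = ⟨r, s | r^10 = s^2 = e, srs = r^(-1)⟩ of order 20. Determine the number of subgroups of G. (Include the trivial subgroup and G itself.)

|G| = 20, so by Lagrange every subgroup order divides 20. Divisors: 1, 2, 4, 5, 10, 20.
Subgroups by order — order 1: 1; order 2: 11; order 4: 5; order 5: 1; order 10: 3; order 20: 1.
Total: 1 + 11 + 5 + 1 + 3 + 1 = 22.

22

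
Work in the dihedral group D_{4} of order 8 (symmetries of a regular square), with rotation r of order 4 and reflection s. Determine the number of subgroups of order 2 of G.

5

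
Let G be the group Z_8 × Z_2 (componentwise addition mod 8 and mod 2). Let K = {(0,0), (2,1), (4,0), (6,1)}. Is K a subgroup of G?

|K| = 4 divides |G| = 16, consistent with Lagrange.
K contains the identity, every element's inverse is in K, and K is closed under +: it is a subgroup.
In fact K = ⟨(6,1)⟩.

Yes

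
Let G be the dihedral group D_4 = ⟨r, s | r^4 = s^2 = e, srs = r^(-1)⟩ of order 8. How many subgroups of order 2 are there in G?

5

|G| = 8 and 2 | 8, so subgroups of order 2 are possible by Lagrange.
The subgroups of order 2 are: {e, r^2}; {e, r^2s}; {e, r^3s}; {e, rs}; … (5 in all).
So G has 5 subgroups of order 2.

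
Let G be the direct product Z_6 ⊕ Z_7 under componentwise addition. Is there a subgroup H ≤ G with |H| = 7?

Yes

7 | 42. A subgroup of order 7 is {(0,0), (0,1), (0,2), (0,3), (0,4), (0,5), (0,6)}.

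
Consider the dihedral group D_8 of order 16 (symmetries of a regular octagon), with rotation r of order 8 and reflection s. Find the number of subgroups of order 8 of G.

3

|G| = 16 and 8 | 16, so subgroups of order 8 are possible by Lagrange.
The subgroups of order 8 are: {e, r, r^2, r^3, r^4, r^5, r^6, r^7}; {e, r^2, r^4, r^6, s, r^2s, r^4s, r^6s}; {e, r^2, r^4, r^6, rs, r^3s, r^5s, r^7s}.
So G has 3 subgroups of order 8.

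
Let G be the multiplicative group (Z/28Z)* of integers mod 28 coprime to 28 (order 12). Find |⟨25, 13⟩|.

6

|⟨25⟩| = 3 and |⟨13⟩| = 2, so |H| is a multiple of lcm(3, 2) = 6 and divides |G| = 12.
Closing under the operation: H = {1, 5, 9, 13, 17, 25}, so |H| = 6.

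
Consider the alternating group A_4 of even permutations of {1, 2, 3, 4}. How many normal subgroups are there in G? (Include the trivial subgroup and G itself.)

G has 10 subgroups. Checking conjugation-invariance by order — order 1: 1/1 normal; order 2: 0/3 normal; order 3: 0/4 normal; order 4: 1/1 normal; order 12: 1/1 normal.
Total normal subgroups: 3.

3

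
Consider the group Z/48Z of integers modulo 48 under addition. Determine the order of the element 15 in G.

16

In Z/48Z, the order of an element a is n/gcd(a, n).
gcd(15, 48) = 3, so |⟨15⟩| = 48/3 = 16.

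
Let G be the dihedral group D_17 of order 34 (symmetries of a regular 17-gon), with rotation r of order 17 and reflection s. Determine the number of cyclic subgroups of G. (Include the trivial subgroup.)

Each element a generates a cyclic subgroup ⟨a⟩; distinct elements may generate the same one (a cyclic group of order d has φ(d) generators).
Cyclic subgroups by order — order 1: 1; order 2: 17; order 17: 1.
Total: 19.

19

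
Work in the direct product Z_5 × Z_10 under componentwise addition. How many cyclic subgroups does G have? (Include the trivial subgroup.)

Group the elements of G by the cyclic subgroup they generate; each cyclic subgroup of order d accounts for φ(d) elements.
Cyclic subgroups by order — order 1: 1; order 2: 1; order 5: 6; order 10: 6.
Total: 14.

14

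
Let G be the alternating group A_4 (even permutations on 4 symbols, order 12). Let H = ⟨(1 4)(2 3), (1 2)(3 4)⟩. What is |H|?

4

|⟨(1 4)(2 3)⟩| = 2 and |⟨(1 2)(3 4)⟩| = 2, so |H| is a multiple of lcm(2, 2) = 2 and divides |G| = 12.
Closing under the operation: H = {e, (1 2)(3 4), (1 3)(2 4), (1 4)(2 3)}, so |H| = 4.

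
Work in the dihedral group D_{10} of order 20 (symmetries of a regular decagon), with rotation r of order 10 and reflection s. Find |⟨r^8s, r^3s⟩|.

|⟨r^8s⟩| = 2 and |⟨r^3s⟩| = 2, so |H| is a multiple of lcm(2, 2) = 2 and divides |G| = 20.
Closing under the operation: H = {e, r^5, r^3s, r^8s}, so |H| = 4.

4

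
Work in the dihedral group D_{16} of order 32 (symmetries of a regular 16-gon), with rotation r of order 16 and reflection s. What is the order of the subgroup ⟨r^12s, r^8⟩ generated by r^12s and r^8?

|⟨r^12s⟩| = 2 and |⟨r^8⟩| = 2, so |H| is a multiple of lcm(2, 2) = 2 and divides |G| = 32.
Closing under the operation: H = {e, r^8, r^4s, r^12s}, so |H| = 4.

4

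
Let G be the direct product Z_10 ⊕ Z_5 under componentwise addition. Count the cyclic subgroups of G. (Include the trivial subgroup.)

A cyclic subgroup of order d is generated by each of its φ(d) elements of order d, so the cyclic subgroups of order d number (#elements of order d)/φ(d).
Cyclic subgroups by order — order 1: 1; order 2: 1; order 5: 6; order 10: 6.
Total: 14.

14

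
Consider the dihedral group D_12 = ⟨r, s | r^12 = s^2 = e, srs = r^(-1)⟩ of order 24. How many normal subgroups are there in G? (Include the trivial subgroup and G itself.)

G has 34 subgroups. Checking conjugation-invariance by order — order 1: 1/1 normal; order 2: 1/13 normal; order 3: 1/1 normal; order 4: 1/7 normal; order 6: 1/5 normal; order 8: 0/3 normal; order 12: 3/3 normal; order 24: 1/1 normal.
Total normal subgroups: 9.

9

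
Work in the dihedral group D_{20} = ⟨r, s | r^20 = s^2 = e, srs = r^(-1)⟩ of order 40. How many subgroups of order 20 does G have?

|G| = 40 and 20 | 40, so subgroups of order 20 are possible by Lagrange.
The subgroups of order 20 are: {e, r, r^2, r^3, r^4, r^5, r^6, r^7, r^8, r^9, r^10, r^11, r^12, r^13, r^14, r^15, r^16, r^17, r^18, r^19}; {e, r^2, r^4, r^6, r^8, r^10, r^12, r^14, r^16, r^18, s, r^2s, r^4s, r^6s, r^8s, r^10s, r^12s, r^14s, r^16s, r^18s}; {e, r^2, r^4, r^6, r^8, r^10, r^12, r^14, r^16, r^18, rs, r^3s, r^5s, r^7s, r^9s, r^11s, r^13s, r^15s, r^17s, r^19s}.
So G has 3 subgroups of order 20.

3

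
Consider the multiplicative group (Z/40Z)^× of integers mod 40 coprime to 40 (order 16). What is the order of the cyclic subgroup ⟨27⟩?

4

Compute successive powers of 27 mod 40: 27, 9, 3, 1; 27^4 ≡ 1 (mod 40).
So |⟨27⟩| = 4.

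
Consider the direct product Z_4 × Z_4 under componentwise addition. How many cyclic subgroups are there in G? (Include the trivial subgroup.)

10

Group the elements of G by the cyclic subgroup they generate; each cyclic subgroup of order d accounts for φ(d) elements.
Cyclic subgroups by order — order 1: 1; order 2: 3; order 4: 6.
Total: 10.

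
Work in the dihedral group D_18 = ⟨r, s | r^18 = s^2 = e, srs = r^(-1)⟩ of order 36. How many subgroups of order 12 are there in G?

3

|G| = 36 and 12 | 36, so subgroups of order 12 are possible by Lagrange.
The subgroups of order 12 are: {e, r^3, r^6, r^9, r^12, r^15, rs, r^4s, r^7s, r^10s, r^13s, r^16s}; {e, r^3, r^6, r^9, r^12, r^15, r^2s, r^5s, r^8s, r^11s, r^14s, r^17s}; {e, r^3, r^6, r^9, r^12, r^15, s, r^3s, r^6s, r^9s, r^12s, r^15s}.
So G has 3 subgroups of order 12.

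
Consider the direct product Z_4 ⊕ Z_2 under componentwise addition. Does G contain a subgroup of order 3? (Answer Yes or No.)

3 does not divide |G| = 8, so by Lagrange no subgroup of order 3 exists.

No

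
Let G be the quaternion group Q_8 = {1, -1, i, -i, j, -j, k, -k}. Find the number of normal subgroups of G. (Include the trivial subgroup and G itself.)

6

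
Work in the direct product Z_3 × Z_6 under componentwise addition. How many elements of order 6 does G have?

An element (a,b) has order lcm(ord(a), ord(b)); count pairs with lcm equal to 6.
Enumerating gives 8 such elements.

8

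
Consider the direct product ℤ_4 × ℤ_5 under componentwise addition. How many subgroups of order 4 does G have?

1

|G| = 20 and 4 | 20, so subgroups of order 4 are possible by Lagrange.
The subgroups of order 4 are: {(0,0), (1,0), (2,0), (3,0)}.
So G has 1 subgroup of order 4.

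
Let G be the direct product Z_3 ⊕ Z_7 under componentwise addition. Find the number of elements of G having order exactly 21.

An element (a,b) has order lcm(ord(a), ord(b)); count pairs with lcm equal to 21.
Enumerating gives 12 such elements.

12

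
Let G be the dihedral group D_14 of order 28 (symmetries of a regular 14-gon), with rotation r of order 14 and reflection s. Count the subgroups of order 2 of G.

|G| = 28 and 2 | 28, so subgroups of order 2 are possible by Lagrange.
The subgroups of order 2 are: {e, r^10s}; {e, r^11s}; {e, r^12s}; {e, r^13s}; … (15 in all).
So G has 15 subgroups of order 2.

15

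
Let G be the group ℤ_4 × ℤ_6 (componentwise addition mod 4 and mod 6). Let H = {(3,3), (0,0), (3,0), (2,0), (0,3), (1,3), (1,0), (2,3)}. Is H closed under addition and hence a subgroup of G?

|H| = 8 divides |G| = 24, consistent with Lagrange.
H contains the identity, every element's inverse is in H, and H is closed under +: it is a subgroup.

Yes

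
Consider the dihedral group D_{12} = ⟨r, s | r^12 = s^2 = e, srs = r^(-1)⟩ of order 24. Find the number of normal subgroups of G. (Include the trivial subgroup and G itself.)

9

G has 34 subgroups. Checking conjugation-invariance by order — order 1: 1/1 normal; order 2: 1/13 normal; order 3: 1/1 normal; order 4: 1/7 normal; order 6: 1/5 normal; order 8: 0/3 normal; order 12: 3/3 normal; order 24: 1/1 normal.
Total normal subgroups: 9.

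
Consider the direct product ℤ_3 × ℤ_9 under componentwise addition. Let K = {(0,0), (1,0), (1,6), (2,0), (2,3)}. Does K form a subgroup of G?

No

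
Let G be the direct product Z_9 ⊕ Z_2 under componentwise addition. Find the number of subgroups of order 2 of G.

1

|G| = 18 and 2 | 18, so subgroups of order 2 are possible by Lagrange.
The subgroups of order 2 are: {(0,0), (0,1)}.
So G has 1 subgroup of order 2.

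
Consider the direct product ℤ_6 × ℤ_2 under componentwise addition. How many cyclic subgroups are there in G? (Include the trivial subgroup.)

Each element a generates a cyclic subgroup ⟨a⟩; distinct elements may generate the same one (a cyclic group of order d has φ(d) generators).
Cyclic subgroups by order — order 1: 1; order 2: 3; order 3: 1; order 6: 3.
Total: 8.

8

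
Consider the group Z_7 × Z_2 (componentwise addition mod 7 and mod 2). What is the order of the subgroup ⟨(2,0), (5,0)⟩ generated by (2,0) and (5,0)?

|⟨(2,0)⟩| = 7 and |⟨(5,0)⟩| = 7, so |H| is a multiple of lcm(7, 7) = 7 and divides |G| = 14.
Closing under the operation: H = {(0,0), (1,0), (2,0), (3,0), (4,0), (5,0), (6,0)}, so |H| = 7.

7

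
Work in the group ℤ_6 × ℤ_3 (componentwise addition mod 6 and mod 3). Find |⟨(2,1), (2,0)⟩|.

|⟨(2,1)⟩| = 3 and |⟨(2,0)⟩| = 3, so |H| is a multiple of lcm(3, 3) = 3 and divides |G| = 18.
Closing under the operation: H = {(0,0), (0,1), (0,2), (2,0), (2,1), (2,2), (4,0), (4,1), (4,2)}, so |H| = 9.

9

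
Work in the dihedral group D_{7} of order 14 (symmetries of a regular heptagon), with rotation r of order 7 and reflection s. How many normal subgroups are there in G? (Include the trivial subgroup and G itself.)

G has 10 subgroups. Checking conjugation-invariance by order — order 1: 1/1 normal; order 2: 0/7 normal; order 7: 1/1 normal; order 14: 1/1 normal.
Total normal subgroups: 3.

3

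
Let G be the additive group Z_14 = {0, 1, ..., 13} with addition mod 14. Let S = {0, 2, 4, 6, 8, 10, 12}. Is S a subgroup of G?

Yes

|S| = 7 divides |G| = 14, consistent with Lagrange.
S contains the identity, every element's inverse is in S, and S is closed under +: it is a subgroup.
In fact S = ⟨2⟩.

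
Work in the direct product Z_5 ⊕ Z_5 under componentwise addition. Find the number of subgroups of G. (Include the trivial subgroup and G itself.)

|G| = 25, so by Lagrange every subgroup order divides 25. Divisors: 1, 5, 25.
Subgroups by order — order 1: 1; order 5: 6; order 25: 1.
Total: 1 + 6 + 1 = 8.

8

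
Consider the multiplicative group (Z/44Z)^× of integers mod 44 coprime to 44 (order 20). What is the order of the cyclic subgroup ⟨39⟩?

Compute successive powers of 39 mod 44: 39, 25, 7, 9, 43, 5, 19, 37, …; 39^10 ≡ 1 (mod 44).
So |⟨39⟩| = 10.

10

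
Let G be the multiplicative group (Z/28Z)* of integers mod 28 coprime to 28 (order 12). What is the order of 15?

2

Compute successive powers of 15 mod 28: 15, 1; 15^2 ≡ 1 (mod 28).
So |⟨15⟩| = 2.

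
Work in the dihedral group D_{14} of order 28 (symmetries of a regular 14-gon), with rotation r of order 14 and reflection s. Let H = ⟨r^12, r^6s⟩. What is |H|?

|⟨r^12⟩| = 7 and |⟨r^6s⟩| = 2, so |H| is a multiple of lcm(7, 2) = 14 and divides |G| = 28.
Closing under the operation: H = {e, r^2, r^4, r^6, r^8, r^10, r^12, s, r^2s, r^4s, r^6s, r^8s, r^10s, r^12s}, so |H| = 14.

14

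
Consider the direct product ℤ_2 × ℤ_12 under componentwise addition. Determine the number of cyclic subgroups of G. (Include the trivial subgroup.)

A cyclic subgroup of order d is generated by each of its φ(d) elements of order d, so the cyclic subgroups of order d number (#elements of order d)/φ(d).
Cyclic subgroups by order — order 1: 1; order 2: 3; order 3: 1; order 4: 2; order 6: 3; order 12: 2.
Total: 12.

12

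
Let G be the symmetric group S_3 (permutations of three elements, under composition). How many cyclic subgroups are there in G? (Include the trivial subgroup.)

5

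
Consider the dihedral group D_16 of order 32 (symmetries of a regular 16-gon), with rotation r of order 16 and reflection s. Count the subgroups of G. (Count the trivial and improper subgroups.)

36

|G| = 32, so by Lagrange every subgroup order divides 32. Divisors: 1, 2, 4, 8, 16, 32.
Subgroups by order — order 1: 1; order 2: 17; order 4: 9; order 8: 5; order 16: 3; order 32: 1.
Total: 1 + 17 + 9 + 5 + 3 + 1 = 36.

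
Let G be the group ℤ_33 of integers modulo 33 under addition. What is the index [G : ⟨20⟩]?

|⟨20⟩| = 33 and |G| = 33.
By Lagrange, [G : H] = |G|/|H| = 33/33 = 1.

1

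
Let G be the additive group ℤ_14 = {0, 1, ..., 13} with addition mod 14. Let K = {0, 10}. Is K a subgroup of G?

10 ∈ K but its inverse 4 ∉ K, so K is not a subgroup.

No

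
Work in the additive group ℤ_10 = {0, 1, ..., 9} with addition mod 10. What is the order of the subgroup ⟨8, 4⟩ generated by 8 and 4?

|⟨8⟩| = 5 and |⟨4⟩| = 5, so |H| is a multiple of lcm(5, 5) = 5 and divides |G| = 10.
Closing under the operation: H = {0, 2, 4, 6, 8}, so |H| = 5.

5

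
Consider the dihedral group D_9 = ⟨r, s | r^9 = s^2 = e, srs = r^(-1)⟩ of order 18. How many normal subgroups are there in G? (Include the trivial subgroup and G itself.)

G has 16 subgroups. Checking conjugation-invariance by order — order 1: 1/1 normal; order 2: 0/9 normal; order 3: 1/1 normal; order 6: 0/3 normal; order 9: 1/1 normal; order 18: 1/1 normal.
Total normal subgroups: 4.

4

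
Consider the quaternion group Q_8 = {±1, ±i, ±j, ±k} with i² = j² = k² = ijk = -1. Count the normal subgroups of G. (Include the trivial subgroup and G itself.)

G has 6 subgroups. Checking conjugation-invariance by order — order 1: 1/1 normal; order 2: 1/1 normal; order 4: 3/3 normal; order 8: 1/1 normal.
Total normal subgroups: 6.

6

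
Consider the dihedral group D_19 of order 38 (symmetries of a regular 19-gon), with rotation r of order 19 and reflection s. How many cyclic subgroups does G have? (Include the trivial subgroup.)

Each element a generates a cyclic subgroup ⟨a⟩; distinct elements may generate the same one (a cyclic group of order d has φ(d) generators).
Cyclic subgroups by order — order 1: 1; order 2: 19; order 19: 1.
Total: 21.

21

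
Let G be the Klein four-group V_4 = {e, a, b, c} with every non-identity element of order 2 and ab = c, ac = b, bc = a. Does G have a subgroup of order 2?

Yes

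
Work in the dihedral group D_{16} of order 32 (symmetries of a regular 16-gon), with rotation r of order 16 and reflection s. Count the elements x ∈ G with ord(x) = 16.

8

The elements of order 16 are: r, r^3, r^5, r^7, r^9, r^11, r^13, r^15.
That's 8.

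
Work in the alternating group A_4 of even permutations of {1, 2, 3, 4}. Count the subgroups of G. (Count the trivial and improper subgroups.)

|G| = 12, so by Lagrange every subgroup order divides 12. Divisors: 1, 2, 3, 4, 6, 12.
Subgroups by order — order 1: 1; order 2: 3; order 3: 4; order 4: 1; order 6: 0; order 12: 1.
Total: 1 + 3 + 4 + 1 + 0 + 1 = 10.

10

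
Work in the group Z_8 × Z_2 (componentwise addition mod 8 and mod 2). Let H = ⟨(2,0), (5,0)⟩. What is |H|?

8

|⟨(2,0)⟩| = 4 and |⟨(5,0)⟩| = 8, so |H| is a multiple of lcm(4, 8) = 8 and divides |G| = 16.
Closing under the operation: H = {(0,0), (1,0), (2,0), (3,0), (4,0), (5,0), (6,0), (7,0)}, so |H| = 8.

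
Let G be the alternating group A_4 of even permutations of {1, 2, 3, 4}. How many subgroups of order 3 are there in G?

|G| = 12 and 3 | 12, so subgroups of order 3 are possible by Lagrange.
The subgroups of order 3 are: {e, (1 2 3), (1 3 2)}; {e, (1 2 4), (1 4 2)}; {e, (1 3 4), (1 4 3)}; {e, (2 3 4), (2 4 3)}.
So G has 4 subgroups of order 3.

4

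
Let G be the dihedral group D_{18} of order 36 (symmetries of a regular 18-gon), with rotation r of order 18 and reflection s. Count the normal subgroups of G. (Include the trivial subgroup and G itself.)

9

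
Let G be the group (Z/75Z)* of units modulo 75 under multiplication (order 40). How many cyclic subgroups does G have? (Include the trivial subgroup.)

Group the elements of G by the cyclic subgroup they generate; each cyclic subgroup of order d accounts for φ(d) elements.
Cyclic subgroups by order — order 1: 1; order 2: 3; order 4: 2; order 5: 1; order 10: 3; order 20: 2.
Total: 12.

12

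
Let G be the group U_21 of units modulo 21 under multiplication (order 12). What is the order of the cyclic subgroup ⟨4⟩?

Compute successive powers of 4 mod 21: 4, 16, 1; 4^3 ≡ 1 (mod 21).
So |⟨4⟩| = 3.

3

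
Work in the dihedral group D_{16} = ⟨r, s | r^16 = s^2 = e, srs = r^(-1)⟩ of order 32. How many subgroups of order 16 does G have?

|G| = 32 and 16 | 32, so subgroups of order 16 are possible by Lagrange.
The subgroups of order 16 are: {e, r, r^2, r^3, r^4, r^5, r^6, r^7, r^8, r^9, r^10, r^11, r^12, r^13, r^14, r^15}; {e, r^2, r^4, r^6, r^8, r^10, r^12, r^14, s, r^2s, r^4s, r^6s, r^8s, r^10s, r^12s, r^14s}; {e, r^2, r^4, r^6, r^8, r^10, r^12, r^14, rs, r^3s, r^5s, r^7s, r^9s, r^11s, r^13s, r^15s}.
So G has 3 subgroups of order 16.

3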